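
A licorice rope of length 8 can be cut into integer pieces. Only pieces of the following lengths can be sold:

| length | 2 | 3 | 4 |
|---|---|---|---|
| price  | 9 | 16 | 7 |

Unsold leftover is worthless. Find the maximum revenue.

41

Build r[k] bottom-up: r[k] = max over allowed piece i of (p[i] + r[k−i]).
r[1] = 0
r[2] = 9
r[3] = max(9+0, 16+0) = 16
r[4] = max(9+9, 16+0, 7+0) = 18
r[5] = max(9+16, 16+9, 7+0) = 25
r[6] = max(9+18, 16+16, 7+9) = 32
r[7] = max(9+25, 16+18, 7+16) = 34
r[8] = max(9+32, 16+25, 7+18) = 41
One optimal cutting: 3 + 3 + 2 → ¢41.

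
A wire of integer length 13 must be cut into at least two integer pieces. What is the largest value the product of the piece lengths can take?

Define P[k] = max over 1≤i<k of i · max(k−i, P[k−i]); the inner max lets the remainder stay uncut if that's better.
P[2] = 1×max(1,0) = 1×1 = 1
P[3] = 1×max(2,1) = 1×2 = 2
P[4] = 2×max(2,1) = 2×2 = 4
P[5] = 2×max(3,2) = 2×3 = 6
P[6] = 3×max(3,2) = 3×3 = 9
P[7] = 2×max(5,6) = 2×6 = 12
P[8] = 2×max(6,9) = 2×9 = 18
P[9] = 3×max(6,9) = 3×9 = 27
P[10] = 2×max(8,18) = 2×18 = 36
P[11] = 2×max(9,27) = 2×27 = 54
P[12] = 3×max(9,27) = 3×27 = 81
P[13] = 2×max(11,54) = 2×54 = 108
One optimal split: 3 + 3 + 3 + 2 + 2; product 3×3×3×2×2 = 108.

108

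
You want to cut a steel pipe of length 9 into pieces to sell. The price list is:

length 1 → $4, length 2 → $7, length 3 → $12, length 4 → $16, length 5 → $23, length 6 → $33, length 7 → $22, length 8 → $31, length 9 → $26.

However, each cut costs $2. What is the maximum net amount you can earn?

Build net[k] bottom-up: net[k] = max over allowed piece i of (p[i] + net[k−i]) − 2 per cut.
net[1] = 4
net[2] = max(4+4-2, 7+0) = 7
net[3] = max(4+7-2, 7+4-2, 12+0) = 12
net[4] = max(4+12-2, 7+7-2, 12+4-2, 16+0) = 16
net[5] = max(4+16-2, 7+12-2, 12+7-2, 16+4-2, 23+0) = 23
net[6] = max(4+23-2, 7+16-2, 12+12-2, 16+7-2, 23+4-2, 33+0) = 33
net[7] = max(4+33-2, 7+23-2, 12+16-2, …, 33+4-2, 22+0) = 35
net[8] = max(4+35-2, 7+33-2, 12+23-2, …, 22+4-2, 31+0) = 38
net[9] = max(4+38-2, 7+35-2, 12+33-2, …, 31+4-2, 26+0) = 43
One optimal plan: pieces 6 + 3 (1 cut) → $45 − $2 = $43.

43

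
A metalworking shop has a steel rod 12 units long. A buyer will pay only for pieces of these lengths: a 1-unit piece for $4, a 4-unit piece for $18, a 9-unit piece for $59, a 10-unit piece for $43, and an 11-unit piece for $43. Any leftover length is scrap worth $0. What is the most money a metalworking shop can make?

Let r[k] be the best obtainable value from length k. For each k, try every first piece i and keep the best of price[i] + r[k−i].
r[1] = 4
r[2] = 8  (first piece 1, then r[1]=4)
r[3] = 12  (first piece 1, then r[2]=8)
r[4] = 18
r[5] = 22  (first piece 1, then r[4]=18)
r[6] = 26  (first piece 1, then r[5]=22)
r[7] = 30  (first piece 1, then r[6]=26)
r[8] = 36  (first piece 4, then r[4]=18)
r[9] = 59
r[10] = 63  (first piece 1, then r[9]=59)
r[11] = 67  (first piece 1, then r[10]=63)
r[12] = 71  (first piece 1, then r[11]=67)
One optimal cutting: 9 + 1 + 1 + 1 → $71.

71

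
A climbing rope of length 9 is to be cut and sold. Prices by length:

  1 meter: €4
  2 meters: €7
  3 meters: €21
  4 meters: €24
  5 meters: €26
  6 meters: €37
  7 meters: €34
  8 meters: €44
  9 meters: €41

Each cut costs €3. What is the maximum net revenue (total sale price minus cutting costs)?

Consider every possible first cut. v[k] is the best of p[i]+v[k−i] over all sellable i≤k, charging 3 whenever i<k.
v[1] = 4
v[2] = max(4+4-3, 7+0) = 7
v[3] = max(4+7-3, 7+4-3, 21+0) = 21
v[4] = max(4+21-3, 7+7-3, 21+4-3, 24+0) = 24
v[5] = max(4+24-3, 7+21-3, 21+7-3, 24+4-3, 26+0) = 26
v[6] = max(4+26-3, 7+24-3, 21+21-3, 24+7-3, 26+4-3, 37+0) = 39
v[7] = max(4+39-3, 7+26-3, 21+24-3, …, 37+4-3, 34+0) = 42
v[8] = max(4+42-3, 7+39-3, 21+26-3, …, 34+4-3, 44+0) = 45
v[9] = max(4+45-3, 7+42-3, 21+39-3, …, 44+4-3, 41+0) = 57
One optimal plan: pieces 3 + 3 + 3 (2 cuts) → €63 − €6 = €57.

57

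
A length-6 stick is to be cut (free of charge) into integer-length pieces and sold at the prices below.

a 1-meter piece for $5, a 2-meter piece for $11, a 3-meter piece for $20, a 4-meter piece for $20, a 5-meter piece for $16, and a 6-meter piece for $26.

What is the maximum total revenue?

40

Consider every possible first cut. best[k] is the best of p[i]+best[k−i] over all sellable i≤k.
best[1] = 5
best[2] = max(5+5, 11+0) = 11
best[3] = max(5+11, 11+5, 20+0) = 20
best[4] = max(5+20, 11+11, 20+5, 20+0) = 25
best[5] = max(5+25, 11+20, 20+11, 20+5, 16+0) = 31
best[6] = max(5+31, 11+25, 20+20, 20+11, 16+5, 26+0) = 40
One optimal cutting: 3 + 3 → $20 + $20 = $40.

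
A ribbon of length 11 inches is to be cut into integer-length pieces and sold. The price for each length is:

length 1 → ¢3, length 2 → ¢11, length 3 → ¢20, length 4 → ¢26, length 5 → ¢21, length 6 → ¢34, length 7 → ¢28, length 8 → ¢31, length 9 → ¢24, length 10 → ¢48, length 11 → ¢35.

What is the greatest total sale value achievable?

Build r[k] bottom-up: r[k] = max over allowed piece i of (p[i] + r[k−i]).
r[1] = 3
r[2] = max(3+3, 11+0) = 11
r[3] = max(3+11, 11+3, 20+0) = 20
r[4] = max(3+20, 11+11, 20+3, 26+0) = 26
r[5] = max(3+26, 11+20, 20+11, 26+3, 21+0) = 31
r[6] = max(3+31, 11+26, 20+20, 26+11, 21+3, 34+0) = 40
r[7] = max(3+40, 11+31, 20+26, …, 34+3, 28+0) = 46
r[8] = max(3+46, 11+40, 20+31, …, 28+3, 31+0) = 52
r[9] = max(3+52, 11+46, 20+40, …, 31+3, 24+0) = 60
r[10] = max(3+60, 11+52, 20+46, …, 24+3, 48+0) = 66
r[11] = max(3+66, 11+60, 20+52, …, 48+3, 35+0) = 72
One optimal cutting: 4 + 4 + 3 → ¢26 + ¢26 + ¢20 = ¢72.

72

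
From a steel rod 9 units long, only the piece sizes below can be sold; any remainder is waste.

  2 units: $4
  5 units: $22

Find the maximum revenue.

Consider every possible first cut. f[k] is the best of p[i]+f[k−i] over all sellable i≤k.
f[1] = 0
f[2] = 4
f[3] = 4
f[4] = 8  (first piece 2, then f[2]=4)
f[5] = max(4+4, 22+0) = 22
f[6] = max(4+8, 22+0) = 22
f[7] = max(4+22, 22+4) = 26
f[8] = max(4+22, 22+4) = 26
f[9] = max(4+26, 22+8) = 30
One optimal cutting: 5 + 2 + 2 → $30.

30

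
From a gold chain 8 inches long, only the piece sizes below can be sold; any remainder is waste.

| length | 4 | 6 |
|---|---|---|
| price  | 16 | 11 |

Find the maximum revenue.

32

Build f[k] bottom-up: f[k] = max over allowed piece i of (p[i] + f[k−i]).
f[1] = 0
f[2] = 0
f[3] = 0
f[4] = 16
f[5] = 16
f[6] = max(16+0, 11+0) = 16
f[7] = max(16+0, 11+0) = 16
f[8] = max(16+16, 11+0) = 32
One optimal cutting: 4 + 4 → $32.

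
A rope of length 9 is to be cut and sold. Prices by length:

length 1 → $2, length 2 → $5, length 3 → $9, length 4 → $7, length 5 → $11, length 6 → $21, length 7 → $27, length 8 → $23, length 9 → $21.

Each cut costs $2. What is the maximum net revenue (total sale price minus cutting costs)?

30

Build v[k] bottom-up: v[k] = max over allowed piece i of (p[i] + v[k−i]) − 2 per cut.
v[1] = 2
v[2] = max(2+2-2, 5+0) = 5
v[3] = max(2+5-2, 5+2-2, 9+0) = 9
v[4] = max(2+9-2, 5+5-2, 9+2-2, 7+0) = 9
v[5] = max(2+9-2, 5+9-2, 9+5-2, 7+2-2, 11+0) = 12
v[6] = max(2+12-2, 5+9-2, 9+9-2, 7+5-2, 11+2-2, 21+0) = 21
v[7] = max(2+21-2, 5+12-2, 9+9-2, …, 21+2-2, 27+0) = 27
v[8] = max(2+27-2, 5+21-2, 9+12-2, …, 27+2-2, 23+0) = 27
v[9] = max(2+27-2, 5+27-2, 9+21-2, …, 23+2-2, 21+0) = 30
One optimal plan: pieces 7 + 2 (1 cut) → $32 − $2 = $30.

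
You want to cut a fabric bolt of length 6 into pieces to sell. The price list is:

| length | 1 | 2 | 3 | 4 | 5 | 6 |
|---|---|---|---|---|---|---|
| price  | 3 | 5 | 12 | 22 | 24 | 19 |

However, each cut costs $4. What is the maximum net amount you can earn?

23

Consider every possible first cut. v[k] is the best of p[i]+v[k−i] over all sellable i≤k, charging 4 whenever i<k.
v[1] = 3
v[2] = max(3+3-4, 5+0) = 5
v[3] = max(3+5-4, 5+3-4, 12+0) = 12
v[4] = max(3+12-4, 5+5-4, 12+3-4, 22+0) = 22
v[5] = max(3+22-4, 5+12-4, 12+5-4, 22+3-4, 24+0) = 24
v[6] = max(3+24-4, 5+22-4, 12+12-4, 22+5-4, 24+3-4, 19+0) = 23
One optimal plan: pieces 5 + 1 (1 cut) → $27 − $4 = $23.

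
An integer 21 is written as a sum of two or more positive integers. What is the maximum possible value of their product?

Fill P[k] for k=2..21: at each k try every first piece i and multiply by the better of (k−i) uncut or P[k−i].
P[2] = 1×max(1,0) = 1×1 = 1
P[3] = 1×max(2,1) = 1×2 = 2
P[4] = 2×max(2,1) = 2×2 = 4
P[5] = 2×max(3,2) = 2×3 = 6
P[6] = 3×max(3,2) = 3×3 = 9
P[7] = 2×max(5,6) = 2×6 = 12
P[8] = 2×max(6,9) = 2×9 = 18
P[9] = 3×max(6,9) = 3×9 = 27
P[10] = 2×max(8,18) = 2×18 = 36
P[11] = 2×max(9,27) = 2×27 = 54
P[12] = 3×max(9,27) = 3×27 = 81
P[13] = 2×max(11,54) = 2×54 = 108
P[14] = 2×max(12,81) = 2×81 = 162
P[15] = 3×max(12,81) = 3×81 = 243
P[16] = 2×max(14,162) = 2×162 = 324
P[17] = 2×max(15,243) = 2×243 = 486
P[18] = 3×max(15,243) = 3×243 = 729
P[19] = 2×max(17,486) = 2×486 = 972
P[20] = 2×max(18,729) = 2×729 = 1458
P[21] = 3×max(18,729) = 3×729 = 2187
One optimal split: 3 + 3 + 3 + 3 + 3 + 3 + 3; product 3×3×3×3×3×3×3 = 2187.

2187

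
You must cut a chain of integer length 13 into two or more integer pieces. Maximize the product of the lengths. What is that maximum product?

Fill f[k] for k=2..13: at each k try every first piece i and multiply by the better of (k−i) uncut or f[k−i].
f[2] = 1×max(1,0) = 1×1 = 1
f[3] = 1×max(2,1) = 1×2 = 2
f[4] = 2×max(2,1) = 2×2 = 4
f[5] = 2×max(3,2) = 2×3 = 6
f[6] = 3×max(3,2) = 3×3 = 9
f[7] = 2×max(5,6) = 2×6 = 12
f[8] = 2×max(6,9) = 2×9 = 18
f[9] = 3×max(6,9) = 3×9 = 27
f[10] = 2×max(8,18) = 2×18 = 36
f[11] = 2×max(9,27) = 2×27 = 54
f[12] = 3×max(9,27) = 3×27 = 81
f[13] = 2×max(11,54) = 2×54 = 108
One optimal split: 3 + 3 + 3 + 2 + 2; product 3×3×3×2×2 = 108.

108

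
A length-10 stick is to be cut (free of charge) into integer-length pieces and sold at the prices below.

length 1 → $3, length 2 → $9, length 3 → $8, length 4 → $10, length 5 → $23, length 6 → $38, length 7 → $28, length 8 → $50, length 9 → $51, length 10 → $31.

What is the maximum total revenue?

59

Let v[k] be the best obtainable value from length k. For each k, try every first piece i and keep the best of price[i] + v[k−i].
v[1] = 3
v[2] = max(3+3, 9+0) = 9
v[3] = max(3+9, 9+3, 8+0) = 12
v[4] = max(3+12, 9+9, 8+3, 10+0) = 18
v[5] = max(3+18, 9+12, 8+9, 10+3, 23+0) = 23
v[6] = max(3+23, 9+18, 8+12, 10+9, 23+3, 38+0) = 38
v[7] = max(3+38, 9+23, 8+18, …, 38+3, 28+0) = 41
v[8] = max(3+41, 9+38, 8+23, …, 28+3, 50+0) = 50
v[9] = max(3+50, 9+41, 8+38, …, 50+3, 51+0) = 53
v[10] = max(3+53, 9+50, 8+41, …, 51+3, 31+0) = 59
One optimal cutting: 8 + 2 → $50 + $9 = $59.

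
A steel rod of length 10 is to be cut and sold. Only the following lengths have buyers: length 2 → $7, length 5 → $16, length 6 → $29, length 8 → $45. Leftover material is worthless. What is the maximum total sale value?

52

Let r[k] be the best obtainable value from length k. For each k, try every first piece i and keep the best of price[i] + r[k−i].
r[1] = 0
r[2] = 7
r[3] = 7
r[4] = 14  (first piece 2, then r[2]=7)
r[5] = max(7+7, 16+0) = 16
r[6] = max(7+14, 16+0, 29+0) = 29
r[7] = max(7+16, 16+7, 29+0) = 29
r[8] = max(7+29, 16+7, 29+7, 45+0) = 45
r[9] = max(7+29, 16+14, 29+7, 45+0) = 45
r[10] = max(7+45, 16+16, 29+14, 45+7) = 52
One optimal cutting: 8 + 2 → $52.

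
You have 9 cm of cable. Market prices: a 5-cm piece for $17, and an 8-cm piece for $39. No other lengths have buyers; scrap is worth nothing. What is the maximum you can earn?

Build f[k] bottom-up: f[k] = max over allowed piece i of (p[i] + f[k−i]).
f[1] = 0
f[2] = 0
f[3] = 0
f[4] = 0
f[5] = 17
f[6] = 17
f[7] = 17
f[8] = max(17+0, 39+0) = 39
f[9] = max(17+0, 39+0) = 39
One optimal cutting: pieces 8 with 1 cm of scrap → $39.

39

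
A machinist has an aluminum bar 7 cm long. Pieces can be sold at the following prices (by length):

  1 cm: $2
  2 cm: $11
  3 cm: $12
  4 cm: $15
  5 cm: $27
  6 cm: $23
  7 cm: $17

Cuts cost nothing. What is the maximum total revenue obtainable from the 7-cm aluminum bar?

Let R[k] be the best obtainable value from length k. For each k, try every first piece i and keep the best of price[i] + R[k−i].
R[1] = 2
R[2] = max(2+2, 11+0) = 11
R[3] = max(2+11, 11+2, 12+0) = 13
R[4] = max(2+13, 11+11, 12+2, 15+0) = 22
R[5] = max(2+22, 11+13, 12+11, 15+2, 27+0) = 27
R[6] = max(2+27, 11+22, 12+13, 15+11, 27+2, 23+0) = 33
R[7] = max(2+33, 11+27, 12+22, …, 23+2, 17+0) = 38
One optimal cutting: 5 + 2 → $27 + $11 = $38.

38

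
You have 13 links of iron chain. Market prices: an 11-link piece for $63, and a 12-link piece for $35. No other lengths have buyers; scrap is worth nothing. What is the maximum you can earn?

63

Build best[k] bottom-up: best[k] = max over allowed piece i of (p[i] + best[k−i]).
best[1] = 0
best[2] = 0
best[3] = 0
best[4] = 0
best[5] = 0
best[6] = 0
best[7] = 0
best[8] = 0
best[9] = 0
best[10] = 0
best[11] = 63
best[12] = 63
best[13] = 63
One optimal cutting: pieces 11 with 2 links of scrap → $63.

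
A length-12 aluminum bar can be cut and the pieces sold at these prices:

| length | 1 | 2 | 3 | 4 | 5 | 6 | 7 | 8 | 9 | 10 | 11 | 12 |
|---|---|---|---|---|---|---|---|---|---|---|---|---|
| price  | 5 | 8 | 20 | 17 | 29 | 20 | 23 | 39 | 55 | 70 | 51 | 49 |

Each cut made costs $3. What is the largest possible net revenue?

Let v[k] be the best obtainable value from length k. For each k, try every first piece i and keep the best of price[i] + v[k−i] minus the 3 cut fee when i<k.
v[1] = 5
v[2] = max(5+5-3, 8+0) = 8
v[3] = max(5+8-3, 8+5-3, 20+0) = 20
v[4] = max(5+20-3, 8+8-3, 20+5-3, 17+0) = 22
v[5] = max(5+22-3, 8+20-3, 20+8-3, 17+5-3, 29+0) = 29
v[6] = max(5+29-3, 8+22-3, 20+20-3, 17+8-3, 29+5-3, 20+0) = 37
v[7] = max(5+37-3, 8+29-3, 20+22-3, …, 20+5-3, 23+0) = 39
v[8] = max(5+39-3, 8+37-3, 20+29-3, …, 23+5-3, 39+0) = 46
v[9] = max(5+46-3, 8+39-3, 20+37-3, …, 39+5-3, 55+0) = 55
v[10] = max(5+55-3, 8+46-3, 20+39-3, …, 55+5-3, 70+0) = 70
v[11] = max(5+70-3, 8+55-3, 20+46-3, …, 70+5-3, 51+0) = 72
v[12] = max(5+72-3, 8+70-3, 20+55-3, …, 51+5-3, 49+0) = 75
One optimal plan: pieces 10 + 2 (1 cut) → $78 − $3 = $75.

75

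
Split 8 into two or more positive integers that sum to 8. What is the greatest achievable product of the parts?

Let m[k] be the best product for length k (with at least one cut). For each first piece i, the rest contributes max(k−i, m[k−i]).
m[2] = 1*max(1,0) = 1*1 = 1
m[3] = 1*max(2,1) = 1*2 = 2
m[4] = 2*max(2,1) = 2*2 = 4
m[5] = 2*max(3,2) = 2*3 = 6
m[6] = 3*max(3,2) = 3*3 = 9
m[7] = 2*max(5,6) = 2*6 = 12
m[8] = 2*max(6,9) = 2*9 = 18
One optimal split: 3 + 3 + 2; product 3*3*2 = 18.

18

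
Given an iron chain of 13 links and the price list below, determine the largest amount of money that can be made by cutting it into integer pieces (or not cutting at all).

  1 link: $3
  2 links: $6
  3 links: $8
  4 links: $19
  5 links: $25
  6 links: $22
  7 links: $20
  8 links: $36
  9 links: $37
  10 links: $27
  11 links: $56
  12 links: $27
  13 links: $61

63

Consider every possible first cut. best[k] is the best of p[i]+best[k−i] over all sellable i≤k.
best[1] = 3
best[2] = max(3+3, 6+0) = 6
best[3] = max(3+6, 6+3, 8+0) = 9
best[4] = max(3+9, 6+6, 8+3, 19+0) = 19
best[5] = max(3+19, 6+9, 8+6, 19+3, 25+0) = 25
best[6] = max(3+25, 6+19, 8+9, 19+6, 25+3, 22+0) = 28
best[7] = max(3+28, 6+25, 8+19, …, 22+3, 20+0) = 31
best[8] = max(3+31, 6+28, 8+25, …, 20+3, 36+0) = 38
best[9] = max(3+38, 6+31, 8+28, …, 36+3, 37+0) = 44
best[10] = max(3+44, 6+38, 8+31, …, 37+3, 27+0) = 50
best[11] = max(3+50, 6+44, 8+38, …, 27+3, 56+0) = 56
best[12] = max(3+56, 6+50, 8+44, …, 56+3, 27+0) = 59
best[13] = max(3+59, 6+56, 8+50, …, 27+3, 61+0) = 63
One optimal cutting: 5 + 4 + 4 → $25 + $19 + $19 = $63.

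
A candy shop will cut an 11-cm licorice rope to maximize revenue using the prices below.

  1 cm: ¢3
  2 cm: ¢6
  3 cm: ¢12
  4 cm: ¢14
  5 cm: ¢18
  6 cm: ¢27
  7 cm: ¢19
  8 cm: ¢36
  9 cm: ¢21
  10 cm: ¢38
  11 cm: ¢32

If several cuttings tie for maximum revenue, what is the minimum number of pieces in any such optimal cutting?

Build r[k] bottom-up: r[k] = max over allowed piece i of (p[i] + r[k−i]).
r[1] = 3
r[2] = 6  (first piece 1, then r[1]=3)
r[3] = 12
r[4] = 15  (first piece 1, then r[3]=12)
r[5] = 18  (first piece 1, then r[4]=15)
r[6] = 27
r[7] = 30  (first piece 1, then r[6]=27)
r[8] = 36
r[9] = 39  (first piece 1, then r[8]=36)
r[10] = 42  (first piece 1, then r[9]=39)
r[11] = 48  (first piece 3, then r[8]=36)
Maximum revenue is ¢48.
Now minimize piece count subject to staying optimal: for each k, pieces[k] = 1 + min over i with p[i]+r[k−i]=r[k] of pieces[k−i].
pieces[8] = 1
pieces[9] = 2
pieces[10] = 2
pieces[11] = 2

2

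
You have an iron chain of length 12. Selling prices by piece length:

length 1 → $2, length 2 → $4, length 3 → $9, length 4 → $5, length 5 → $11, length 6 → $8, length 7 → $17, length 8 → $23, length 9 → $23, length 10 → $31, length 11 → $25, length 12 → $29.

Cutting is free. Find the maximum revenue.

36

Consider every possible first cut. best[k] is the best of p[i]+best[k−i] over all sellable i≤k.
best[1] = 2
best[2] = max(2+2, 4+0) = 4
best[3] = max(2+4, 4+2, 9+0) = 9
best[4] = max(2+9, 4+4, 9+2, 5+0) = 11
best[5] = max(2+11, 4+9, 9+4, 5+2, 11+0) = 13
best[6] = max(2+13, 4+11, 9+9, 5+4, 11+2, 8+0) = 18
best[7] = max(2+18, 4+13, 9+11, …, 8+2, 17+0) = 20
best[8] = max(2+20, 4+18, 9+13, …, 17+2, 23+0) = 23
best[9] = max(2+23, 4+20, 9+18, …, 23+2, 23+0) = 27
best[10] = max(2+27, 4+23, 9+20, …, 23+2, 31+0) = 31
best[11] = max(2+31, 4+27, 9+23, …, 31+2, 25+0) = 33
best[12] = max(2+33, 4+31, 9+27, …, 25+2, 29+0) = 36
One optimal cutting: 3 + 3 + 3 + 3 → $9 + $9 + $9 + $9 = $36.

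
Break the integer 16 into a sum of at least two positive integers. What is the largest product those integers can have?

Define f[k] = max over 1≤i<k of i · max(k−i, f[k−i]); the inner max lets the remainder stay uncut if that's better.
f[2] = 1·max(1,0) = 1·1 = 1
f[3] = 1·max(2,1) = 1·2 = 2
f[4] = 2·max(2,1) = 2·2 = 4
f[5] = 2·max(3,2) = 2·3 = 6
f[6] = 3·max(3,2) = 3·3 = 9
f[7] = 2·max(5,6) = 2·6 = 12
f[8] = 2·max(6,9) = 2·9 = 18
f[9] = 3·max(6,9) = 3·9 = 27
f[10] = 2·max(8,18) = 2·18 = 36
f[11] = 2·max(9,27) = 2·27 = 54
f[12] = 3·max(9,27) = 3·27 = 81
f[13] = 2·max(11,54) = 2·54 = 108
f[14] = 2·max(12,81) = 2·81 = 162
f[15] = 3·max(12,81) = 3·81 = 243
f[16] = 2·max(14,162) = 2·162 = 324
One optimal split: 3 + 3 + 3 + 3 + 2 + 2; product 3·3·3·3·2·2 = 324.

324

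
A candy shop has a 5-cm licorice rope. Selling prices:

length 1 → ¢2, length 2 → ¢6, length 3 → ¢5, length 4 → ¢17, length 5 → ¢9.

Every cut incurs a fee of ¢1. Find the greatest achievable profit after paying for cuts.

18

Consider every possible first cut. v[k] is the best of p[i]+v[k−i] over all sellable i≤k, charging 1 whenever i<k.
v[1] = 2
v[2] = 6
v[3] = 7  (first piece 1, then v[2]=6)
v[4] = 17
v[5] = 18  (first piece 1, then v[4]=17)
One optimal plan: pieces 4 + 1 (1 cut) → ¢19 − ¢1 = ¢18.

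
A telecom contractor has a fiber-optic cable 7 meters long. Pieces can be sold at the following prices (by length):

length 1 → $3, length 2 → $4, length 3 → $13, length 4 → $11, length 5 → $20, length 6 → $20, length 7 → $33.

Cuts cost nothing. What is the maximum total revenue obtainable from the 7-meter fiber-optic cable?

33

Consider every possible first cut. R[k] is the best of p[i]+R[k−i] over all sellable i≤k.
R[1] = 3
R[2] = 6  (first piece 1, then R[1]=3)
R[3] = 13
R[4] = 16  (first piece 1, then R[3]=13)
R[5] = 20
R[6] = 26  (first piece 3, then R[3]=13)
R[7] = 33
Best is to sell the whole 7-meter piece uncut for $33.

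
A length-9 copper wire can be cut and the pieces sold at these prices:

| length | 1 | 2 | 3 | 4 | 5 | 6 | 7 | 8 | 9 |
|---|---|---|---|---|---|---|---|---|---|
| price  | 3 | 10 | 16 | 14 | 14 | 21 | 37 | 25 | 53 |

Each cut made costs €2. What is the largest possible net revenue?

Let net[k] be the best obtainable value from length k. For each k, try every first piece i and keep the best of price[i] + net[k−i] minus the 2 cut fee when i<k.
net[1] = 3
net[2] = 10
net[3] = 16
net[4] = 18  (first piece 2, then net[2]=10)
net[5] = 24  (first piece 2, then net[3]=16)
net[6] = 30  (first piece 3, then net[3]=16)
net[7] = 37
net[8] = 38  (first piece 1, then net[7]=37)
net[9] = 53
Best is to make no cuts and sell whole for €53.

53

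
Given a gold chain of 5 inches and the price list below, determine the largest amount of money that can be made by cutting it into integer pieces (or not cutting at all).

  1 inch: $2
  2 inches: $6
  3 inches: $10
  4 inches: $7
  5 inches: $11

Build best[k] bottom-up: best[k] = max over allowed piece i of (p[i] + best[k−i]).
best[1] = 2
best[2] = max(2+2, 6+0) = 6
best[3] = max(2+6, 6+2, 10+0) = 10
best[4] = max(2+10, 6+6, 10+2, 7+0) = 12
best[5] = max(2+12, 6+10, 10+6, 7+2, 11+0) = 16
One optimal cutting: 3 + 2 → $10 + $6 = $16.

16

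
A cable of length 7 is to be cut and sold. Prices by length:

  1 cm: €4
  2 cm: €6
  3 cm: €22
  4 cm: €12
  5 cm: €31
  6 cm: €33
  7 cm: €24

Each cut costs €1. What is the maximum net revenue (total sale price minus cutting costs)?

46

Let r[k] be the best obtainable value from length k. For each k, try every first piece i and keep the best of price[i] + r[k−i] minus the 1 cut fee when i<k.
r[1] = 4
r[2] = 7  (first piece 1, then r[1]=4)
r[3] = 22
r[4] = 25  (first piece 1, then r[3]=22)
r[5] = 31
r[6] = 43  (first piece 3, then r[3]=22)
r[7] = 46  (first piece 1, then r[6]=43)
One optimal plan: pieces 3 + 3 + 1 (2 cuts) → €48 − €2 = €46.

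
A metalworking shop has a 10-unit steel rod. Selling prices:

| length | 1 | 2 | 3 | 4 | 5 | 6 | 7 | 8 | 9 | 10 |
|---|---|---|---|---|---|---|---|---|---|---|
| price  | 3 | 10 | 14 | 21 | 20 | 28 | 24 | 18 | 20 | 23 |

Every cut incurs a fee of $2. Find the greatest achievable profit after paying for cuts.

48

Let r[k] be the best obtainable value from length k. For each k, try every first piece i and keep the best of price[i] + r[k−i] minus the 2 cut fee when i<k.
r[1] = 3
r[2] = max(3+3-2, 10+0) = 10
r[3] = max(3+10-2, 10+3-2, 14+0) = 14
r[4] = max(3+14-2, 10+10-2, 14+3-2, 21+0) = 21
r[5] = max(3+21-2, 10+14-2, 14+10-2, 21+3-2, 20+0) = 22
r[6] = max(3+22-2, 10+21-2, 14+14-2, 21+10-2, 20+3-2, 28+0) = 29
r[7] = max(3+29-2, 10+22-2, 14+21-2, …, 28+3-2, 24+0) = 33
r[8] = max(3+33-2, 10+29-2, 14+22-2, …, 24+3-2, 18+0) = 40
r[9] = max(3+40-2, 10+33-2, 14+29-2, …, 18+3-2, 20+0) = 41
r[10] = max(3+41-2, 10+40-2, 14+33-2, …, 20+3-2, 23+0) = 48
One optimal plan: pieces 4 + 4 + 2 (2 cuts) → $52 − $4 = $48.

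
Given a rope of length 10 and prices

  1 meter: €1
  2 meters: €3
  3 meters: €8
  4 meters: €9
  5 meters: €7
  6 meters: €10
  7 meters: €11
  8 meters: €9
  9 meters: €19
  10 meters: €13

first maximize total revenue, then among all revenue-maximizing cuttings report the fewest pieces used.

Build r[k] bottom-up: r[k] = max over allowed piece i of (p[i] + r[k−i]).
r[1] = 1
r[2] = 3
r[3] = 8
r[4] = 9  (first piece 1, then r[3]=8)
r[5] = 11  (first piece 2, then r[3]=8)
r[6] = 16  (first piece 3, then r[3]=8)
r[7] = 17  (first piece 1, then r[6]=16)
r[8] = 19  (first piece 2, then r[6]=16)
r[9] = 24  (first piece 3, then r[6]=16)
r[10] = 25  (first piece 1, then r[9]=24)
Maximum revenue is €25.
Now minimize piece count subject to staying optimal: for each k, pieces[k] = 1 + min over i with p[i]+r[k−i]=r[k] of pieces[k−i].
pieces[7] = 2
pieces[8] = 3
pieces[9] = 3
pieces[10] = 3

3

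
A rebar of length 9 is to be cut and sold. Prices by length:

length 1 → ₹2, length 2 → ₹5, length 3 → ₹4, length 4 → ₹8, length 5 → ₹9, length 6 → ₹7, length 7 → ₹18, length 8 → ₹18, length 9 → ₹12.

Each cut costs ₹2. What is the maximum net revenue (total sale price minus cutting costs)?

21

Build v[k] bottom-up: v[k] = max over allowed piece i of (p[i] + v[k−i]) − 2 per cut.
v[1] = 2
v[2] = max(2+2-2, 5+0) = 5
v[3] = max(2+5-2, 5+2-2, 4+0) = 5
v[4] = max(2+5-2, 5+5-2, 4+2-2, 8+0) = 8
v[5] = max(2+8-2, 5+5-2, 4+5-2, 8+2-2, 9+0) = 9
v[6] = max(2+9-2, 5+8-2, 4+5-2, 8+5-2, 9+2-2, 7+0) = 11
v[7] = max(2+11-2, 5+9-2, 4+8-2, …, 7+2-2, 18+0) = 18
v[8] = max(2+18-2, 5+11-2, 4+9-2, …, 18+2-2, 18+0) = 18
v[9] = max(2+18-2, 5+18-2, 4+11-2, …, 18+2-2, 12+0) = 21
One optimal plan: pieces 7 + 2 (1 cut) → ₹23 − ₹2 = ₹21.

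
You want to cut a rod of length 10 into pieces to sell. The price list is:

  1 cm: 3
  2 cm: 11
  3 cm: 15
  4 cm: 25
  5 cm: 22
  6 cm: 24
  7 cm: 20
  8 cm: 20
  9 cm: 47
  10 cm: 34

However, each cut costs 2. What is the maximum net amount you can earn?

57

Build r[k] bottom-up: r[k] = max over allowed piece i of (p[i] + r[k−i]) − 2 per cut.
r[1] = 3
r[2] = max(3+3-2, 11+0) = 11
r[3] = max(3+11-2, 11+3-2, 15+0) = 15
r[4] = max(3+15-2, 11+11-2, 15+3-2, 25+0) = 25
r[5] = max(3+25-2, 11+15-2, 15+11-2, 25+3-2, 22+0) = 26
r[6] = max(3+26-2, 11+25-2, 15+15-2, 25+11-2, 22+3-2, 24+0) = 34
r[7] = max(3+34-2, 11+26-2, 15+25-2, …, 24+3-2, 20+0) = 38
r[8] = max(3+38-2, 11+34-2, 15+26-2, …, 20+3-2, 20+0) = 48
r[9] = max(3+48-2, 11+38-2, 15+34-2, …, 20+3-2, 47+0) = 49
r[10] = max(3+49-2, 11+48-2, 15+38-2, …, 47+3-2, 34+0) = 57
One optimal plan: pieces 4 + 4 + 2 (2 cuts) → 61 − 4 = 57.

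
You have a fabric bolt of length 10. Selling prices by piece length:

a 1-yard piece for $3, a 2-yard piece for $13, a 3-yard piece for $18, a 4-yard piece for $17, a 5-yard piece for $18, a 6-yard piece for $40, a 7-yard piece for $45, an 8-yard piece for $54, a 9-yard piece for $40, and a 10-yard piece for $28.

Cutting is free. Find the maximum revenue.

67

Consider every possible first cut. best[k] is the best of p[i]+best[k−i] over all sellable i≤k.
best[1] = 3
best[2] = 13
best[3] = 18
best[4] = 26  (first piece 2, then best[2]=13)
best[5] = 31  (first piece 2, then best[3]=18)
best[6] = 40
best[7] = 45
best[8] = 54
best[9] = 58  (first piece 2, then best[7]=45)
best[10] = 67  (first piece 2, then best[8]=54)
One optimal cutting: 8 + 2 → $54 + $13 = $67.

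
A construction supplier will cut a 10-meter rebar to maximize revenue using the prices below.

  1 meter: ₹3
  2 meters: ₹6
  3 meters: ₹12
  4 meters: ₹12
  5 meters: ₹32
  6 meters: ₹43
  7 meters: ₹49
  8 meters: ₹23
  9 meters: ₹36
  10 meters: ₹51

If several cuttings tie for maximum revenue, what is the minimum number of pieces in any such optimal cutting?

Let r[k] be the best obtainable value from length k. For each k, try every first piece i and keep the best of price[i] + r[k−i].
r[1] = 3
r[2] = max(3+3, 6+0) = 6
r[3] = max(3+6, 6+3, 12+0) = 12
r[4] = max(3+12, 6+6, 12+3, 12+0) = 15
r[5] = max(3+15, 6+12, 12+6, 12+3, 32+0) = 32
r[6] = max(3+32, 6+15, 12+12, 12+6, 32+3, 43+0) = 43
r[7] = max(3+43, 6+32, 12+15, …, 43+3, 49+0) = 49
r[8] = max(3+49, 6+43, 12+32, …, 49+3, 23+0) = 52
r[9] = max(3+52, 6+49, 12+43, …, 23+3, 36+0) = 55
r[10] = max(3+55, 6+52, 12+49, …, 36+3, 51+0) = 64
Maximum revenue is ₹64.
Now minimize piece count subject to staying optimal: for each k, pieces[k] = 1 + min over i with p[i]+r[k−i]=r[k] of pieces[k−i].
pieces[7] = 1
pieces[8] = 2
pieces[9] = 2
pieces[10] = 2

2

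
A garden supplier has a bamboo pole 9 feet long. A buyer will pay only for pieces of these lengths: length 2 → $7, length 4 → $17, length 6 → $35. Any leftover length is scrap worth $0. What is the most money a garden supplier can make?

42

Build best[k] bottom-up: best[k] = max over allowed piece i of (p[i] + best[k−i]).
best[1] = 0
best[2] = 7
best[3] = 7
best[4] = max(7+7, 17+0) = 17
best[5] = max(7+7, 17+0) = 17
best[6] = max(7+17, 17+7, 35+0) = 35
best[7] = max(7+17, 17+7, 35+0) = 35
best[8] = max(7+35, 17+17, 35+7) = 42
best[9] = max(7+35, 17+17, 35+7) = 42
One optimal cutting: pieces 6 + 2 with 1 foot of scrap → $42.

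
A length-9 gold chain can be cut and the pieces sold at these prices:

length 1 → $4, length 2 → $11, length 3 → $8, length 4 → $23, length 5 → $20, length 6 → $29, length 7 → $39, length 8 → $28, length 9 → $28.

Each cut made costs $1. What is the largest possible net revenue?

Let net[k] be the best obtainable value from length k. For each k, try every first piece i and keep the best of price[i] + net[k−i] minus the 1 cut fee when i<k.
net[1] = 4
net[2] = max(4+4-1, 11+0) = 11
net[3] = max(4+11-1, 11+4-1, 8+0) = 14
net[4] = max(4+14-1, 11+11-1, 8+4-1, 23+0) = 23
net[5] = max(4+23-1, 11+14-1, 8+11-1, 23+4-1, 20+0) = 26
net[6] = max(4+26-1, 11+23-1, 8+14-1, 23+11-1, 20+4-1, 29+0) = 33
net[7] = max(4+33-1, 11+26-1, 8+23-1, …, 29+4-1, 39+0) = 39
net[8] = max(4+39-1, 11+33-1, 8+26-1, …, 39+4-1, 28+0) = 45
net[9] = max(4+45-1, 11+39-1, 8+33-1, …, 28+4-1, 28+0) = 49
One optimal plan: pieces 7 + 2 (1 cut) → $50 − $1 = $49.

49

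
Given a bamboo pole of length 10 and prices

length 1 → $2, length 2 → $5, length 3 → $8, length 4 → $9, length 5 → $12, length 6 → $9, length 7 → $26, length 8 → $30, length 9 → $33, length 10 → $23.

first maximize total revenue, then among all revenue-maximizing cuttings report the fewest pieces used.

Let r[k] be the best obtainable value from length k. For each k, try every first piece i and keep the best of price[i] + r[k−i].
r[1] = 2
r[2] = max(2+2, 5+0) = 5
r[3] = max(2+5, 5+2, 8+0) = 8
r[4] = max(2+8, 5+5, 8+2, 9+0) = 10
r[5] = max(2+10, 5+8, 8+5, 9+2, 12+0) = 13
r[6] = max(2+13, 5+10, 8+8, 9+5, 12+2, 9+0) = 16
r[7] = max(2+16, 5+13, 8+10, …, 9+2, 26+0) = 26
r[8] = max(2+26, 5+16, 8+13, …, 26+2, 30+0) = 30
r[9] = max(2+30, 5+26, 8+16, …, 30+2, 33+0) = 33
r[10] = max(2+33, 5+30, 8+26, …, 33+2, 23+0) = 35
Maximum revenue is $35.
Now minimize piece count subject to staying optimal: for each k, pieces[k] = 1 + min over i with p[i]+r[k−i]=r[k] of pieces[k−i].
pieces[7] = 1
pieces[8] = 1
pieces[9] = 1
pieces[10] = 2

2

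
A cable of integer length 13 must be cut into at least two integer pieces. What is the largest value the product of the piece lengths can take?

Define f[k] = max over 1≤i<k of i · max(k−i, f[k−i]); the inner max lets the remainder stay uncut if that's better.
f[2] = 1·max(1,0) = 1·1 = 1
f[3] = max(1·2, 2·1) = 2
f[4] = max(1·3, 2·2, 3·1) = 4
f[5] = max(1·4, 2·3, 3·2, 4·1) = 6
f[6] = max(1·6, 2·4, 3·3, 4·2, 5·1) = 9
f[7] = max(1·9, 2·6, 3·4, 4·3, 5·2, 6·1) = 12
f[8] = max(1·12, 2·9, 3·6, …, 6·2, 7·1) = 18
f[9] = max(1·18, 2·12, 3·9, …, 7·2, 8·1) = 27
f[10] = max(1·27, 2·18, 3·12, …, 8·2, 9·1) = 36
f[11] = max(1·36, 2·27, 3·18, …, 9·2, 10·1) = 54
f[12] = max(1·54, 2·36, 3·27, …, 10·2, 11·1) = 81
f[13] = max(1·81, 2·54, 3·36, …, 11·2, 12·1) = 108
One optimal split: 3 + 3 + 3 + 2 + 2; product 3·3·3·2·2 = 108.

108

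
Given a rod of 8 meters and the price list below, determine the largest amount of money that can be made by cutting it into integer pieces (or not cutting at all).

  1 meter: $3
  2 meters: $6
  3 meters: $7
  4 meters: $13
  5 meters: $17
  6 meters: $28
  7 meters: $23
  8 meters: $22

Build r[k] bottom-up: r[k] = max over allowed piece i of (p[i] + r[k−i]).
r[1] = 3
r[2] = 6  (first piece 1, then r[1]=3)
r[3] = 9  (first piece 1, then r[2]=6)
r[4] = 13
r[5] = 17
r[6] = 28
r[7] = 31  (first piece 1, then r[6]=28)
r[8] = 34  (first piece 1, then r[7]=31)
One optimal cutting: 6 + 1 + 1 → $28 + $3 + $3 = $34.

34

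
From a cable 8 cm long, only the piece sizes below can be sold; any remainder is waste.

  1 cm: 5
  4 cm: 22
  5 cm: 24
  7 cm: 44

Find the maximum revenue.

Build r[k] bottom-up: r[k] = max over allowed piece i of (p[i] + r[k−i]).
r[1] = 5
r[2] = 10  (first piece 1, then r[1]=5)
r[3] = 15  (first piece 1, then r[2]=10)
r[4] = 22
r[5] = 27  (first piece 1, then r[4]=22)
r[6] = 32  (first piece 1, then r[5]=27)
r[7] = 44
r[8] = 49  (first piece 1, then r[7]=44)
One optimal cutting: 7 + 1 → 49.

49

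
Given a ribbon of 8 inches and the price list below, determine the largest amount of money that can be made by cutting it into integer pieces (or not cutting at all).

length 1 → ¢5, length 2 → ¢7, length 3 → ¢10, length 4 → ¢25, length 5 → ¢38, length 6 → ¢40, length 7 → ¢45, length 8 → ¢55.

Consider every possible first cut. v[k] is the best of p[i]+v[k−i] over all sellable i≤k.
v[1] = 5
v[2] = 10  (first piece 1, then v[1]=5)
v[3] = 15  (first piece 1, then v[2]=10)
v[4] = 25
v[5] = 38
v[6] = 43  (first piece 1, then v[5]=38)
v[7] = 48  (first piece 1, then v[6]=43)
v[8] = 55
Best is to sell the whole 8-inch piece uncut for ¢55.

55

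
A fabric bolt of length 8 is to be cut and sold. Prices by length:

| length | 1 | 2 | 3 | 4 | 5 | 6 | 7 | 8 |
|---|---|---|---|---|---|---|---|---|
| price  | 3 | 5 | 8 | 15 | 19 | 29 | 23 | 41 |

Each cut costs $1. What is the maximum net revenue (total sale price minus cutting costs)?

41

Build v[k] bottom-up: v[k] = max over allowed piece i of (p[i] + v[k−i]) − 1 per cut.
v[1] = 3
v[2] = 5  (first piece 1, then v[1]=3)
v[3] = 8
v[4] = 15
v[5] = 19
v[6] = 29
v[7] = 31  (first piece 1, then v[6]=29)
v[8] = 41
Best is to make no cuts and sell whole for $41.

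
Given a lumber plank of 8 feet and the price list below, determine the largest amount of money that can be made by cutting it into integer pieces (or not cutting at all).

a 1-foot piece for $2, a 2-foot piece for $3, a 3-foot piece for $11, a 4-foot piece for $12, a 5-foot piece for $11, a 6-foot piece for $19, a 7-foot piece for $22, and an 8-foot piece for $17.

26

Consider every possible first cut. R[k] is the best of p[i]+R[k−i] over all sellable i≤k.
R[1] = 2
R[2] = max(2+2, 3+0) = 4
R[3] = max(2+4, 3+2, 11+0) = 11
R[4] = max(2+11, 3+4, 11+2, 12+0) = 13
R[5] = max(2+13, 3+11, 11+4, 12+2, 11+0) = 15
R[6] = max(2+15, 3+13, 11+11, 12+4, 11+2, 19+0) = 22
R[7] = max(2+22, 3+15, 11+13, …, 19+2, 22+0) = 24
R[8] = max(2+24, 3+22, 11+15, …, 22+2, 17+0) = 26
One optimal cutting: 3 + 3 + 1 + 1 → $11 + $11 + $2 + $2 = $26.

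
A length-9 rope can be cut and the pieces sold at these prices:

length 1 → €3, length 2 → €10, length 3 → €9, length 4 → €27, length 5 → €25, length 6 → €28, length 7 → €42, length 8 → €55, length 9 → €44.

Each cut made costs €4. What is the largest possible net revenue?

Consider every possible first cut. r[k] is the best of p[i]+r[k−i] over all sellable i≤k, charging 4 whenever i<k.
r[1] = 3
r[2] = 10
r[3] = 9  (first piece 1, then r[2]=10)
r[4] = 27
r[5] = 26  (first piece 1, then r[4]=27)
r[6] = 33  (first piece 2, then r[4]=27)
r[7] = 42
r[8] = 55
r[9] = 54  (first piece 1, then r[8]=55)
One optimal plan: pieces 8 + 1 (1 cut) → €58 − €4 = €54.

54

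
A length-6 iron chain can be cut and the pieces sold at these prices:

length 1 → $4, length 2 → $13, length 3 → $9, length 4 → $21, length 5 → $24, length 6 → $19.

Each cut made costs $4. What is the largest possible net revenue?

Consider every possible first cut. r[k] is the best of p[i]+r[k−i] over all sellable i≤k, charging 4 whenever i<k.
r[1] = 4
r[2] = 13
r[3] = 13  (first piece 1, then r[2]=13)
r[4] = 22  (first piece 2, then r[2]=13)
r[5] = 24
r[6] = 31  (first piece 2, then r[4]=22)
One optimal plan: pieces 2 + 2 + 2 (2 cuts) → $39 − $8 = $31.

31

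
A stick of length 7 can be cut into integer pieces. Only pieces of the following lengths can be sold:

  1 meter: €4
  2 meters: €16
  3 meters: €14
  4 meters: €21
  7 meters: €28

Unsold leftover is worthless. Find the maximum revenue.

52

Consider every possible first cut. r[k] is the best of p[i]+r[k−i] over all sellable i≤k.
r[1] = 4
r[2] = 16
r[3] = 20  (first piece 1, then r[2]=16)
r[4] = 32  (first piece 2, then r[2]=16)
r[5] = 36  (first piece 1, then r[4]=32)
r[6] = 48  (first piece 2, then r[4]=32)
r[7] = 52  (first piece 1, then r[6]=48)
One optimal cutting: 2 + 2 + 2 + 1 → €52.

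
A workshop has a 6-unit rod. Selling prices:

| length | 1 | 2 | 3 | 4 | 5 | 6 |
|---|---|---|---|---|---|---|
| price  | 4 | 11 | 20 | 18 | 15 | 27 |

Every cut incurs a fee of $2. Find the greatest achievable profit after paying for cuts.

38

Consider every possible first cut. v[k] is the best of p[i]+v[k−i] over all sellable i≤k, charging 2 whenever i<k.
v[1] = 4
v[2] = max(4+4-2, 11+0) = 11
v[3] = max(4+11-2, 11+4-2, 20+0) = 20
v[4] = max(4+20-2, 11+11-2, 20+4-2, 18+0) = 22
v[5] = max(4+22-2, 11+20-2, 20+11-2, 18+4-2, 15+0) = 29
v[6] = max(4+29-2, 11+22-2, 20+20-2, 18+11-2, 15+4-2, 27+0) = 38
One optimal plan: pieces 3 + 3 (1 cut) → $40 − $2 = $38.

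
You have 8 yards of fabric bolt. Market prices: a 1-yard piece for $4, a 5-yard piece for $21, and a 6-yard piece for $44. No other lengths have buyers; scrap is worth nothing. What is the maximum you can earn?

52

Build r[k] bottom-up: r[k] = max over allowed piece i of (p[i] + r[k−i]).
r[1] = 4
r[2] = 8  (first piece 1, then r[1]=4)
r[3] = 12  (first piece 1, then r[2]=8)
r[4] = 16  (first piece 1, then r[3]=12)
r[5] = 21
r[6] = 44
r[7] = 48  (first piece 1, then r[6]=44)
r[8] = 52  (first piece 1, then r[7]=48)
One optimal cutting: 6 + 1 + 1 → $52.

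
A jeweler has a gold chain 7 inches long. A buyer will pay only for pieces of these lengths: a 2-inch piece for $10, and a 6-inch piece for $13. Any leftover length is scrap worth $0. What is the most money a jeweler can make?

Let f[k] be the best obtainable value from length k. For each k, try every first piece i and keep the best of price[i] + f[k−i].
f[1] = 0
f[2] = 10
f[3] = 10
f[4] = 20  (first piece 2, then f[2]=10)
f[5] = 20
f[6] = max(10+20, 13+0) = 30
f[7] = max(10+20, 13+0) = 30
One optimal cutting: pieces 2 + 2 + 2 with 1 inch of scrap → $30.

30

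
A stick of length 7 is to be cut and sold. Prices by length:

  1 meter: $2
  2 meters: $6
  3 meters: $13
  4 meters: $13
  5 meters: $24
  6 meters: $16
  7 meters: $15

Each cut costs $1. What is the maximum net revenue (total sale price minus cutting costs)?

29

Let net[k] be the best obtainable value from length k. For each k, try every first piece i and keep the best of price[i] + net[k−i] minus the 1 cut fee when i<k.
net[1] = 2
net[2] = 6
net[3] = 13
net[4] = 14  (first piece 1, then net[3]=13)
net[5] = 24
net[6] = 25  (first piece 1, then net[5]=24)
net[7] = 29  (first piece 2, then net[5]=24)
One optimal plan: pieces 5 + 2 (1 cut) → $30 − $1 = $29.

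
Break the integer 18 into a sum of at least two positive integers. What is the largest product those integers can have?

729

Let P[k] be the best product for length k (with at least one cut). For each first piece i, the rest contributes max(k−i, P[k−i]).
P[2] = 1·max(1,0) = 1·1 = 1
P[3] = 1·max(2,1) = 1·2 = 2
P[4] = 2·max(2,1) = 2·2 = 4
P[5] = 2·max(3,2) = 2·3 = 6
P[6] = 3·max(3,2) = 3·3 = 9
P[7] = 2·max(5,6) = 2·6 = 12
P[8] = 2·max(6,9) = 2·9 = 18
P[9] = 3·max(6,9) = 3·9 = 27
P[10] = 2·max(8,18) = 2·18 = 36
P[11] = 2·max(9,27) = 2·27 = 54
P[12] = 3·max(9,27) = 3·27 = 81
P[13] = 2·max(11,54) = 2·54 = 108
P[14] = 2·max(12,81) = 2·81 = 162
P[15] = 3·max(12,81) = 3·81 = 243
P[16] = 2·max(14,162) = 2·162 = 324
P[17] = 2·max(15,243) = 2·243 = 486
P[18] = 3·max(15,243) = 3·243 = 729
One optimal split: 3 + 3 + 3 + 3 + 3 + 3; product 3·3·3·3·3·3 = 729.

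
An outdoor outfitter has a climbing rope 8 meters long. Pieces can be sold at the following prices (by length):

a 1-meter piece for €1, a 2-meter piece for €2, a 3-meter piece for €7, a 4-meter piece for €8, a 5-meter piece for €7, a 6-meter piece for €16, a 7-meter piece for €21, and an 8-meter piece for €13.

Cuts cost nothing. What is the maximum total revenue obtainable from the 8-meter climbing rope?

Build best[k] bottom-up: best[k] = max over allowed piece i of (p[i] + best[k−i]).
best[1] = 1
best[2] = max(1+1, 2+0) = 2
best[3] = max(1+2, 2+1, 7+0) = 7
best[4] = max(1+7, 2+2, 7+1, 8+0) = 8
best[5] = max(1+8, 2+7, 7+2, 8+1, 7+0) = 9
best[6] = max(1+9, 2+8, 7+7, 8+2, 7+1, 16+0) = 16
best[7] = max(1+16, 2+9, 7+8, …, 16+1, 21+0) = 21
best[8] = max(1+21, 2+16, 7+9, …, 21+1, 13+0) = 22
One optimal cutting: 7 + 1 → €21 + €1 = €22.

22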